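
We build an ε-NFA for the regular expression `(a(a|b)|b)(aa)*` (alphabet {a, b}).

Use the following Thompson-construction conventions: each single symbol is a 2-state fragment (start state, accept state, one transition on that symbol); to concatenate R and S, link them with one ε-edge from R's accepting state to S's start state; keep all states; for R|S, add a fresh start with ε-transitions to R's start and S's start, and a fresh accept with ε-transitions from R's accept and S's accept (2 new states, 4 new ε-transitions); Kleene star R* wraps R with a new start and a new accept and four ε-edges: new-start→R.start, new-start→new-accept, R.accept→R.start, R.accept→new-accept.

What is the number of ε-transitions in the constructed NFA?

Bottom-up over the parse tree:
Each of the 6 symbol leaves contributes 0 ε-transitions.
  a|b → 4 ε-transitions
  a(a|b) → 5 ε-transitions
  a(a|b)|b → 9 ε-transitions
  aa → 1 ε-transition
  (aa)* → 5 ε-transitions
  (a(a|b)|b)(aa)* → 15 ε-transitions

15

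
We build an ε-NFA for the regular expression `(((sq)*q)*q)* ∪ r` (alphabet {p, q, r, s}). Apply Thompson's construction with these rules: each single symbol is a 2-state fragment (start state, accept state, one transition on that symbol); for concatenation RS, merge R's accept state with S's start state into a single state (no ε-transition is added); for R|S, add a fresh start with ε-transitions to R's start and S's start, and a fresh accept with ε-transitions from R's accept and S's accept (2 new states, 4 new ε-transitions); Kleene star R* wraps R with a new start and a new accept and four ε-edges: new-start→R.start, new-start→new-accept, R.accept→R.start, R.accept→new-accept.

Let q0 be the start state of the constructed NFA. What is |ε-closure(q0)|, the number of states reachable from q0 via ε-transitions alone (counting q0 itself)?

Let C(F) = |ε-closure(F.start)| within fragment F, and note whether F accepts ε. Symbol fragments have C = 1 and do not accept ε. Then:
  sq — same as the first factor's closure: |closure| = 1
  (sq)* — new start has ε-edges to the inner start and to the new accept, so |closure| = 2 + 1 = 3
  (sq)*q — the left operand accepts ε, so the closure extends into the next operand (the shared merged state is already counted); |closure| = 3 + (1−1) = 3
  ((sq)*q)* — the star's fresh start ε-reaches both the body's start and the fresh accept: |closure| = 2 + 3 = 5
  ((sq)*q)*q — the left operand accepts ε, so the closure extends into the next operand (the shared merged state is already counted); |closure| = 5 + (1−1) = 5
  (((sq)*q)*q)* — the star's fresh start ε-reaches both the body's start and the fresh accept: |closure| = 2 + 5 = 7
  (((sq)*q)*q)* ∪ r — |closure| = 1 (new start) + (7 + 1) + 1 (new accept, since some branch ε-reaches its own accept) = 10

10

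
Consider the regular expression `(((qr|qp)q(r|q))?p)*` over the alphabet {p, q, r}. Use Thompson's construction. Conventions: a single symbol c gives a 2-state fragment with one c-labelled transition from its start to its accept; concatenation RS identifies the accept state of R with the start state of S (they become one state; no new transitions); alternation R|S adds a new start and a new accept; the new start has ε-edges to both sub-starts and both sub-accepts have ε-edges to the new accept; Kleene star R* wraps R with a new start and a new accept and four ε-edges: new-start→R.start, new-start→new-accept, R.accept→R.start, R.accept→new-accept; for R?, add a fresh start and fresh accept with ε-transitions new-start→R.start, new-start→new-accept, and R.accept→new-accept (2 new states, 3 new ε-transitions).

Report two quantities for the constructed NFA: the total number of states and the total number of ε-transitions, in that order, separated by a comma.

19, 15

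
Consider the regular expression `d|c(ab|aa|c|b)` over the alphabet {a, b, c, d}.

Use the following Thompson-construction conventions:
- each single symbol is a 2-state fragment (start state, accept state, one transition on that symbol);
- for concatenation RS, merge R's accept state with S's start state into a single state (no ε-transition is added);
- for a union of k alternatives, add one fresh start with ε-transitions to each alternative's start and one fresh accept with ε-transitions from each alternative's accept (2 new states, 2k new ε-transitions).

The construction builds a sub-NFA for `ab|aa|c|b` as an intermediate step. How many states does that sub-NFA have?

Fragment for `ab|aa|c|b`:
Each of the 6 symbol leaves contributes a 2-state fragment.
  ab : 3 states
  aa : 3 states
  ab|aa|c|b : 12 states

12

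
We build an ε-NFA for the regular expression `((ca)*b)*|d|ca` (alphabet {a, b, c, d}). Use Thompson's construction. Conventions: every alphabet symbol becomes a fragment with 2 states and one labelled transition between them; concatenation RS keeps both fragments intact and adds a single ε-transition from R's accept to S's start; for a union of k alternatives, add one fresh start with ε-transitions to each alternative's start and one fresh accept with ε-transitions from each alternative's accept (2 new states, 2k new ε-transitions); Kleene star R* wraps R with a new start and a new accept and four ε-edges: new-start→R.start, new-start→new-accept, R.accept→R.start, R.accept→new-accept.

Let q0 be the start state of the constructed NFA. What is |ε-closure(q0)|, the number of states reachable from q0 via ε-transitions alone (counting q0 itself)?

Work bottom-up. For each fragment F, track |ε-closure(F.start)| and whether F's accept lies in that closure (i.e. whether F accepts ε). A single-symbol fragment has closure size 1 and does not accept ε.
  ca → same as the first factor's closure: |closure| = 1
  (ca)* → |closure| = 1 (new start) + 1 (body) + 1 (new accept) = 3
  (ca)*b → |closure| = 3 + 1 = 4 (closure spills across the concat boundary because the left factor accepts ε)
  ((ca)*b)* → new start has ε-edges to the inner start and to the new accept, so |closure| = 2 + 4 = 6
  ca → same as the first factor's closure: |closure| = 1
  ((ca)*b)*|d|ca → |closure| = 1 (new start) + (6 + 1 + 1) + 1 (new accept, since some branch ε-reaches its own accept) = 10

10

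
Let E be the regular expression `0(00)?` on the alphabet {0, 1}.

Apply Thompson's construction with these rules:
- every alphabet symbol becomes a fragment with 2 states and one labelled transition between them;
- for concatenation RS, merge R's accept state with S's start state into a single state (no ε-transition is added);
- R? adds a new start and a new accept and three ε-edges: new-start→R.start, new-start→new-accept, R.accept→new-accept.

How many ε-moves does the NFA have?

3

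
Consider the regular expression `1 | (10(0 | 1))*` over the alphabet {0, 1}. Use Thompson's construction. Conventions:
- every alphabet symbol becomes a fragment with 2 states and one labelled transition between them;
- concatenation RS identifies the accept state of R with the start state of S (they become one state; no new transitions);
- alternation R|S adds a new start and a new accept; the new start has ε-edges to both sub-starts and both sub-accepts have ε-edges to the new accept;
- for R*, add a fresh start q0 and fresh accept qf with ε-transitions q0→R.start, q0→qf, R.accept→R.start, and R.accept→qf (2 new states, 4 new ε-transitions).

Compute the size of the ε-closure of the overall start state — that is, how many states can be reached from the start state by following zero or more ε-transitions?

Let C(F) = |ε-closure(F.start)| within fragment F, and note whether F accepts ε. Symbol fragments have C = 1 and do not accept ε. Then:
  0 | 1 : C = 1 + 1 + 1 = 3 (the new accept is not ε-reachable since no branch accepts ε)
  10(0 | 1) : C equals the left operand's closure size = 1 (its accept is not ε-reachable, so the closure stops there)
  (10(0 | 1))* : C = 1 (new start) + 1 (body) + 1 (new accept) = 3
  1 | (10(0 | 1))* : new start ε-reaches every alternative's start; at least one alternative accepts ε, so the union's new accept is reached too: C = 1 + 1 + 3 + 1 = 6

6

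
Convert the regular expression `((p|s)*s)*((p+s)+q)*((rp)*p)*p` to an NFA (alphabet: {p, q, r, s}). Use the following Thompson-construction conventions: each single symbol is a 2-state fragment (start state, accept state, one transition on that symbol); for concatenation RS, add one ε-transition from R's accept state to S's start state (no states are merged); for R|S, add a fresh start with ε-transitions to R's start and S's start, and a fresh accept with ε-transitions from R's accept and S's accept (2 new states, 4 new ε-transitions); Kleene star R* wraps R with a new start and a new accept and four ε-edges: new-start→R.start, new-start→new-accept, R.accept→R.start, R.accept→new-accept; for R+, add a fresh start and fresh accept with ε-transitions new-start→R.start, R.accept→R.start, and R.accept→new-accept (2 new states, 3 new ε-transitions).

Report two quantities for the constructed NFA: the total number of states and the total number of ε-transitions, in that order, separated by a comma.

By structural recursion:
Each of the 10 symbol leaves contributes 2 states and 0 ε-transitions.
  p|s : 6 states, 4 ε-transitions
  (p|s)* : 8 states, 8 ε-transitions
  (p|s)*s : 10 states, 9 ε-transitions
  ((p|s)*s)* : 12 states, 13 ε-transitions
  p+ : 4 states, 3 ε-transitions
  p+s : 6 states, 4 ε-transitions
  (p+s)+ : 8 states, 7 ε-transitions
  (p+s)+q : 10 states, 8 ε-transitions
  ((p+s)+q)* : 12 states, 12 ε-transitions
  rp : 4 states, 1 ε-transition
  (rp)* : 6 states, 5 ε-transitions
  (rp)*p : 8 states, 6 ε-transitions
  ((rp)*p)* : 10 states, 10 ε-transitions
  ((p|s)*s)*((p+s)+q)*((rp)*p)*p : 36 states, 38 ε-transitions

36, 38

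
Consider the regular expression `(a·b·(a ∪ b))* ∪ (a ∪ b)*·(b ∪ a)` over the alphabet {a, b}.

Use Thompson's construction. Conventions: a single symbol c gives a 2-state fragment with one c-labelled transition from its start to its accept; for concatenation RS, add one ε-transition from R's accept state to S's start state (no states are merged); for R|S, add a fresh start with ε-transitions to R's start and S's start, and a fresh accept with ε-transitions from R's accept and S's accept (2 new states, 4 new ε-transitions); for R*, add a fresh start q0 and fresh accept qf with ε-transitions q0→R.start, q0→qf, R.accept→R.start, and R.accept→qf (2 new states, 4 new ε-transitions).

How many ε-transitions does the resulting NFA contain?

27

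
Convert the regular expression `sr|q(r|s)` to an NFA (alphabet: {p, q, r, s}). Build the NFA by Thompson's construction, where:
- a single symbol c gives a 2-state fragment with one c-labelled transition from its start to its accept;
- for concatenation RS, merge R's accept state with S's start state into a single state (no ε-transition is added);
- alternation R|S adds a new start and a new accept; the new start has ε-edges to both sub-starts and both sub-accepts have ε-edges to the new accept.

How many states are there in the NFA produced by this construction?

Bottom-up over the parse tree:
Each of the 5 symbol leaves contributes a 2-state fragment.
  sr : 3 states
  r|s : 6 states
  q(r|s) : 7 states
  sr|q(r|s) : 12 states

12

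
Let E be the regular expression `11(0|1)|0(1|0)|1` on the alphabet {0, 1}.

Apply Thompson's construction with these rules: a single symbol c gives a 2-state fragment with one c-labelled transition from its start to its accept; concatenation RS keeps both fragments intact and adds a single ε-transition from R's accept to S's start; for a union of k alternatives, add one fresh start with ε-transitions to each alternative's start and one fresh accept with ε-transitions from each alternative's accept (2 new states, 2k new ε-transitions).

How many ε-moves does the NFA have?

Bottom-up over the parse tree:
Each of the 8 symbol leaves contributes 0 ε-transitions.
  0|1 — 4 ε-transitions
  11(0|1) — 6 ε-transitions
  1|0 — 4 ε-transitions
  0(1|0) — 5 ε-transitions
  11(0|1)|0(1|0)|1 — 17 ε-transitions

17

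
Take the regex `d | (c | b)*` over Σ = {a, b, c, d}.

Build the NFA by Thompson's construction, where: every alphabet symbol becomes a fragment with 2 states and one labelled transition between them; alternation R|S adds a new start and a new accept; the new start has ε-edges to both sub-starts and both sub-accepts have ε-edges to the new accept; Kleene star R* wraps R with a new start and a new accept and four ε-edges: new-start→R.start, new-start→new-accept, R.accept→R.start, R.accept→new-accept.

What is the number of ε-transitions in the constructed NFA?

12

Recursing over subexpressions:
Each of the 3 symbol leaves contributes 0 ε-transitions.
  c | b — 4 ε-transitions
  (c | b)* — 8 ε-transitions
  d | (c | b)* — 12 ε-transitions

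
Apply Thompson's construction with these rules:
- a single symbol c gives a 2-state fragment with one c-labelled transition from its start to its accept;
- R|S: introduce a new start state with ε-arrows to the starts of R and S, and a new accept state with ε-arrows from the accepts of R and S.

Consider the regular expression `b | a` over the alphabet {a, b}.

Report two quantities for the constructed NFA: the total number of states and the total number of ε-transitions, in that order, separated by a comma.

Recursing over subexpressions:
Each of the 2 symbol leaves contributes 2 states and 0 ε-transitions.
  b | a — 6 states, 4 ε-transitions

6, 4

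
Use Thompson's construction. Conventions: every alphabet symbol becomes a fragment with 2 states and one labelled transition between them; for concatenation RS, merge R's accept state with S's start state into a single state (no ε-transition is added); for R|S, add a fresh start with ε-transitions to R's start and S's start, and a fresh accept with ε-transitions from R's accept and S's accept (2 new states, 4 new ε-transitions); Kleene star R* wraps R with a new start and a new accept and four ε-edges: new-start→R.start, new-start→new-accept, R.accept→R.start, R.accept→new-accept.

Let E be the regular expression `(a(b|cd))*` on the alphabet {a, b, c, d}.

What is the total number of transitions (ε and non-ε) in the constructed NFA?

12

By structural recursion:
Each of the 4 symbol leaves contributes 1 transition (1 symbol, 0 ε).
  cd = 2 transitions (2 symbol, 0 ε)
  b|cd = 7 transitions (3 symbol, 4 ε)
  a(b|cd) = 8 transitions (4 symbol, 4 ε)
  (a(b|cd))* = 12 transitions (4 symbol, 8 ε)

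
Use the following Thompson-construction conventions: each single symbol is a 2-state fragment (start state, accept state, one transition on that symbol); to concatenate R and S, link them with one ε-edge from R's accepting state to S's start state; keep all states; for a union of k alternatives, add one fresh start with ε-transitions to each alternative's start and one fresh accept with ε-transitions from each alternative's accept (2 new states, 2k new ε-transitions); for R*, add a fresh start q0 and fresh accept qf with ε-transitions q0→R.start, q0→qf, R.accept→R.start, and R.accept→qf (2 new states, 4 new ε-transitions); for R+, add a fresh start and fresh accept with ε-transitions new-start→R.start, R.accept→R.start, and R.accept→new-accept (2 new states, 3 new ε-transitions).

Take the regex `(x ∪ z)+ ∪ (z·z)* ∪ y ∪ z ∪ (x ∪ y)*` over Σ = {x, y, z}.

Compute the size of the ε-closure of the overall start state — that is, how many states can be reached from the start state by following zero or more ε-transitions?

Work bottom-up. For each fragment F, track |ε-closure(F.start)| and whether F's accept lies in that closure (i.e. whether F accepts ε). A single-symbol fragment has closure size 1 and does not accept ε.
  x ∪ z — new start ε-reaches every alternative's start; none of them accept ε, so the new accept is not reached: |closure| = 1 + 1 + 1 = 3
  (x ∪ z)+ — |closure| = 1 + 3 = 4 (the body doesn't accept ε, so the new accept is not reached)
  z·z — |closure| equals the left operand's closure size = 1 (its accept is not ε-reachable, so the closure stops there)
  (z·z)* — |closure| = 1 (new start) + 1 (body) + 1 (new accept) = 3
  x ∪ y — new start ε-reaches every alternative's start; none of them accept ε, so the new accept is not reached: |closure| = 1 + 1 + 1 = 3
  (x ∪ y)* — the star's fresh start ε-reaches both the body's start and the fresh accept: |closure| = 2 + 3 = 5
  (x ∪ z)+ ∪ (z·z)* ∪ y ∪ z ∪ (x ∪ y)* — |closure| = 1 (new start) + (4 + 3 + 1 + 1 + 5) + 1 (new accept, since some branch ε-reaches its own accept) = 16

16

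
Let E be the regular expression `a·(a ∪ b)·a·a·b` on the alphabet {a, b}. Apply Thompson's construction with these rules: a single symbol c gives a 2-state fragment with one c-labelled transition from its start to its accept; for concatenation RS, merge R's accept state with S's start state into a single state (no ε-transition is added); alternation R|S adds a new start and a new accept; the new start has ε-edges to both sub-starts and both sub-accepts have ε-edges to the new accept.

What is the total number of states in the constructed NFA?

10

Per subexpression:
Each of the 6 symbol leaves contributes a 2-state fragment.
  a ∪ b : 6 states
  a·(a ∪ b)·a·a·b : 10 states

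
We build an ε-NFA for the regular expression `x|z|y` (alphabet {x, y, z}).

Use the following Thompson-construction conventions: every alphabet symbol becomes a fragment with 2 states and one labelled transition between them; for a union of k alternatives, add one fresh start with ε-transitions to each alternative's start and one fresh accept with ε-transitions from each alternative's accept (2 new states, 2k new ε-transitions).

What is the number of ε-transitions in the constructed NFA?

6

By structural recursion:
Each of the 3 symbol leaves contributes 0 ε-transitions.
  x|z|y = 6 ε-transitions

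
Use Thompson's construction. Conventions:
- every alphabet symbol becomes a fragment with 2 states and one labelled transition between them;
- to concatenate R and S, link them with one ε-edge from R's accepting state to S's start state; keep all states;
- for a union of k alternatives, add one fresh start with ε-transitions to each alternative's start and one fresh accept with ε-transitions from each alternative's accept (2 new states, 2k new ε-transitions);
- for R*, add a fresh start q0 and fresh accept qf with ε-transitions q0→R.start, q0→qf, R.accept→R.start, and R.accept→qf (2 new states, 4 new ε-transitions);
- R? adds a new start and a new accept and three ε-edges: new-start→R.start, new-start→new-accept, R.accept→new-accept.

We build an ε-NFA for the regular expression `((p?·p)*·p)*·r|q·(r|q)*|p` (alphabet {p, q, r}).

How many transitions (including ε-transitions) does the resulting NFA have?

37

Bottom-up over the parse tree:
Each of the 8 symbol leaves contributes 1 transition (1 symbol, 0 ε).
  p? — 4 transitions (1 symbol, 3 ε)
  p?·p — 6 transitions (2 symbol, 4 ε)
  (p?·p)* — 10 transitions (2 symbol, 8 ε)
  (p?·p)*·p — 12 transitions (3 symbol, 9 ε)
  ((p?·p)*·p)* — 16 transitions (3 symbol, 13 ε)
  ((p?·p)*·p)*·r — 18 transitions (4 symbol, 14 ε)
  r|q — 6 transitions (2 symbol, 4 ε)
  (r|q)* — 10 transitions (2 symbol, 8 ε)
  q·(r|q)* — 12 transitions (3 symbol, 9 ε)
  ((p?·p)*·p)*·r|q·(r|q)*|p — 37 transitions (8 symbol, 29 ε)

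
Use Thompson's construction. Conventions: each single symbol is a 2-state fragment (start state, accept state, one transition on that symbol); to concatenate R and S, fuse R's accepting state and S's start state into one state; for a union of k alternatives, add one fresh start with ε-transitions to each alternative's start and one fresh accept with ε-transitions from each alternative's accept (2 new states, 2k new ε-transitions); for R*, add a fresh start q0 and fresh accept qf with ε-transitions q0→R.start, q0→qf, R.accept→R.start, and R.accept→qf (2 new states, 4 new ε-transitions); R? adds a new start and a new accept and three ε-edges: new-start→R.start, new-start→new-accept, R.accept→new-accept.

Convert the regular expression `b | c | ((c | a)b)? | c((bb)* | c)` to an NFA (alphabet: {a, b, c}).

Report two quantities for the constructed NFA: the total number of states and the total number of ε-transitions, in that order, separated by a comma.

Recursing over subexpressions:
Each of the 9 symbol leaves contributes 2 states and 0 ε-transitions.
  c | a : 6 states, 4 ε-transitions
  (c | a)b : 7 states, 4 ε-transitions
  ((c | a)b)? : 9 states, 7 ε-transitions
  bb : 3 states, 0 ε-transitions
  (bb)* : 5 states, 4 ε-transitions
  (bb)* | c : 9 states, 8 ε-transitions
  c((bb)* | c) : 10 states, 8 ε-transitions
  b | c | ((c | a)b)? | c((bb)* | c) : 25 states, 23 ε-transitions

25, 23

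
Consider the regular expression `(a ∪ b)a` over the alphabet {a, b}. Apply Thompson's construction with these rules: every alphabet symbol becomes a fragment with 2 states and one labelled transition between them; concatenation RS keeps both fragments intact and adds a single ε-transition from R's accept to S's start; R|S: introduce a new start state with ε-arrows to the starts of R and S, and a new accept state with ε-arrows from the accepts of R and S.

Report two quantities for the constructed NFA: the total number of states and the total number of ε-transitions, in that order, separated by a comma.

8, 5

By structural recursion:
Each of the 3 symbol leaves contributes 2 states and 0 ε-transitions.
  a ∪ b : 6 states, 4 ε-transitions
  (a ∪ b)a : 8 states, 5 ε-transitions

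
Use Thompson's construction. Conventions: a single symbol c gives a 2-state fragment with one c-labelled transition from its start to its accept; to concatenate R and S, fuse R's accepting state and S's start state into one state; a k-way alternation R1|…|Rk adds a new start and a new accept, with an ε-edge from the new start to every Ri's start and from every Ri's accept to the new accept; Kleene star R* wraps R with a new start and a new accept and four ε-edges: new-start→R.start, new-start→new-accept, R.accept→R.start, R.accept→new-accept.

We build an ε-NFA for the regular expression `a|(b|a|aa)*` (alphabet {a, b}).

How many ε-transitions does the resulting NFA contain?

14

Building bottom-up:
Each of the 5 symbol leaves contributes 0 ε-transitions.
  aa = 0 ε-transitions
  b|a|aa = 6 ε-transitions
  (b|a|aa)* = 10 ε-transitions
  a|(b|a|aa)* = 14 ε-transitions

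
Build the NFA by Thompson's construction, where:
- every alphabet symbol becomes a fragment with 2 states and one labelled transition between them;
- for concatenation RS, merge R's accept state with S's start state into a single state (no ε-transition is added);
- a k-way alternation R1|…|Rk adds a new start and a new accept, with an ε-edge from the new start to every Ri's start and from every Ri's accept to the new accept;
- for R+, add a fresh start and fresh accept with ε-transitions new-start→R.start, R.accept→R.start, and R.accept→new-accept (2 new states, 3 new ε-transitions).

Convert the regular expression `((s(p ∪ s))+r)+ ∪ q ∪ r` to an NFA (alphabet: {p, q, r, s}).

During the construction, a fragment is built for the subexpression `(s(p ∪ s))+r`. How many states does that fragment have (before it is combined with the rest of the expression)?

Fragment for `(s(p ∪ s))+r`:
Each of the 4 symbol leaves contributes a 2-state fragment.
  p ∪ s — 6 states
  s(p ∪ s) — 7 states
  (s(p ∪ s))+ — 9 states
  (s(p ∪ s))+r — 10 states

10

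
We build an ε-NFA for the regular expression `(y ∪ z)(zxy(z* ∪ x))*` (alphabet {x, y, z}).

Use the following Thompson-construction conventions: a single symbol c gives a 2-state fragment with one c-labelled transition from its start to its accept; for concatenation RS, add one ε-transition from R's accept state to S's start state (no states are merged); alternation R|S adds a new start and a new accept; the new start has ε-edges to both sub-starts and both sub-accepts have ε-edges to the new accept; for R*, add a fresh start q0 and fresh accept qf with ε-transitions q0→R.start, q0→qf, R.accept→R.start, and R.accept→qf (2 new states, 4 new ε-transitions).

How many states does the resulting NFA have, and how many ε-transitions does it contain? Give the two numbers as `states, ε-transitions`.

22, 20

Recursing over subexpressions:
Each of the 7 symbol leaves contributes 2 states and 0 ε-transitions.
  y ∪ z → 6 states, 4 ε-transitions
  z* → 4 states, 4 ε-transitions
  z* ∪ x → 8 states, 8 ε-transitions
  zxy(z* ∪ x) → 14 states, 11 ε-transitions
  (zxy(z* ∪ x))* → 16 states, 15 ε-transitions
  (y ∪ z)(zxy(z* ∪ x))* → 22 states, 20 ε-transitions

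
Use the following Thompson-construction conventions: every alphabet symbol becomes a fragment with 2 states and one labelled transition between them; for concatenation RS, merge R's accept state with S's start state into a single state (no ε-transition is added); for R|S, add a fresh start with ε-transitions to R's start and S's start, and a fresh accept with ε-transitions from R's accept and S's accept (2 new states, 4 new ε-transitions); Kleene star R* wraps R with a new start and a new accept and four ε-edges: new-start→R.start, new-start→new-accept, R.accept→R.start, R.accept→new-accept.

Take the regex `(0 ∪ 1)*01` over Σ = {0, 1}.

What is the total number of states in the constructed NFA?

10

Bottom-up over the parse tree:
Each of the 4 symbol leaves contributes a 2-state fragment.
  0 ∪ 1 — 6 states
  (0 ∪ 1)* — 8 states
  (0 ∪ 1)*01 — 10 states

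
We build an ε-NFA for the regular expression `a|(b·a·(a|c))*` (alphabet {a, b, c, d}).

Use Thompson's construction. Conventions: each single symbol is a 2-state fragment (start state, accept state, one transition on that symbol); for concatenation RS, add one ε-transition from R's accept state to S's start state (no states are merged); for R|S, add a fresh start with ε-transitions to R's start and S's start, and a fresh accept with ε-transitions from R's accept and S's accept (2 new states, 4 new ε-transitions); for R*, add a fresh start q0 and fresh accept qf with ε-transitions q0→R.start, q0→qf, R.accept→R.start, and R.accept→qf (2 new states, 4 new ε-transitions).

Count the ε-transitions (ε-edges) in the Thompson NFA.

14

Per subexpression:
Each of the 5 symbol leaves contributes 0 ε-transitions.
  a|c = 4 ε-transitions
  b·a·(a|c) = 6 ε-transitions
  (b·a·(a|c))* = 10 ε-transitions
  a|(b·a·(a|c))* = 14 ε-transitions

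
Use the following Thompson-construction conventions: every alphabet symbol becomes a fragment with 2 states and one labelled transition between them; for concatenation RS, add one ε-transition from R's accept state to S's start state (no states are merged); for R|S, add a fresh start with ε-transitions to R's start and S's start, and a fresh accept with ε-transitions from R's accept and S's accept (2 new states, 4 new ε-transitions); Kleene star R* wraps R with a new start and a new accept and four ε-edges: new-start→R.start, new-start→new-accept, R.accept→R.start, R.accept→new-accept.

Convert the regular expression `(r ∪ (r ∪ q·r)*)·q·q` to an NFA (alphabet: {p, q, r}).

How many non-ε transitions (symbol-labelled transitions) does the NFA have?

6

Building bottom-up:
Each of the 6 symbol leaves contributes exactly 1 symbol transition.
  q·r = 2 symbol transitions
  r ∪ q·r = 3 symbol transitions
  (r ∪ q·r)* = 3 symbol transitions
  r ∪ (r ∪ q·r)* = 4 symbol transitions
  (r ∪ (r ∪ q·r)*)·q·q = 6 symbol transitions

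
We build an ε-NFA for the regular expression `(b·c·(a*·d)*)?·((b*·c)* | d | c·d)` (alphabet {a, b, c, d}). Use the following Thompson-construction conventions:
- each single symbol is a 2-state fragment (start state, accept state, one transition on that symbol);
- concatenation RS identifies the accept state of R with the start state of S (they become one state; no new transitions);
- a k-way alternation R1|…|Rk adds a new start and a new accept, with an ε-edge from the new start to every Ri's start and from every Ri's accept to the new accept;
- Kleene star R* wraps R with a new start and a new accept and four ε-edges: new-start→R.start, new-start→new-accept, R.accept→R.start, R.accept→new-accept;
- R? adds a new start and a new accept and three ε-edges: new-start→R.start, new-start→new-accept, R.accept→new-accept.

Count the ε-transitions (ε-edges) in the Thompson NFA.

25

Recursing over subexpressions:
Each of the 9 symbol leaves contributes 0 ε-transitions.
  a* → 4 ε-transitions
  a*·d → 4 ε-transitions
  (a*·d)* → 8 ε-transitions
  b·c·(a*·d)* → 8 ε-transitions
  (b·c·(a*·d)*)? → 11 ε-transitions
  b* → 4 ε-transitions
  b*·c → 4 ε-transitions
  (b*·c)* → 8 ε-transitions
  c·d → 0 ε-transitions
  (b*·c)* | d | c·d → 14 ε-transitions
  (b·c·(a*·d)*)?·((b*·c)* | d | c·d) → 25 ε-transitions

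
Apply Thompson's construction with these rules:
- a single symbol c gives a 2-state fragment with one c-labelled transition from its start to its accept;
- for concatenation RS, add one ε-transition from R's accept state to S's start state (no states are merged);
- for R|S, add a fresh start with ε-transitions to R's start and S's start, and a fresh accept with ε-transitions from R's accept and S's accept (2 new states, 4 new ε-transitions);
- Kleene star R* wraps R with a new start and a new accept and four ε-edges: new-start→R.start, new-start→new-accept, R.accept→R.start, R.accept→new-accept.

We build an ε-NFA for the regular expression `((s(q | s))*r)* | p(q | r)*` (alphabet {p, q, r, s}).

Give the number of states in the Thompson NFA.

Per subexpression:
Each of the 7 symbol leaves contributes a 2-state fragment.
  q | s → 6 states
  s(q | s) → 8 states
  (s(q | s))* → 10 states
  (s(q | s))*r → 12 states
  ((s(q | s))*r)* → 14 states
  q | r → 6 states
  (q | r)* → 8 states
  p(q | r)* → 10 states
  ((s(q | s))*r)* | p(q | r)* → 26 states

26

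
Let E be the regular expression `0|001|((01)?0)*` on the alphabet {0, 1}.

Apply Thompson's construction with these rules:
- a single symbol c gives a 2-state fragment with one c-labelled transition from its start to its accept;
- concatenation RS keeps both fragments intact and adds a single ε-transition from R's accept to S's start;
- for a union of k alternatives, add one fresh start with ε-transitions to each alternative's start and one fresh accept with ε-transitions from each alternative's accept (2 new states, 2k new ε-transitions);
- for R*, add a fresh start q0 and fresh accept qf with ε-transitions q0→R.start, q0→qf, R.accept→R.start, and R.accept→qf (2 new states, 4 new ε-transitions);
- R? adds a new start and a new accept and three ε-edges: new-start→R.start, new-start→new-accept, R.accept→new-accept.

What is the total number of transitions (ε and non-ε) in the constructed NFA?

Per subexpression:
Each of the 7 symbol leaves contributes 1 transition (1 symbol, 0 ε).
  001 = 5 transitions (3 symbol, 2 ε)
  01 = 3 transitions (2 symbol, 1 ε)
  (01)? = 6 transitions (2 symbol, 4 ε)
  (01)?0 = 8 transitions (3 symbol, 5 ε)
  ((01)?0)* = 12 transitions (3 symbol, 9 ε)
  0|001|((01)?0)* = 24 transitions (7 symbol, 17 ε)

24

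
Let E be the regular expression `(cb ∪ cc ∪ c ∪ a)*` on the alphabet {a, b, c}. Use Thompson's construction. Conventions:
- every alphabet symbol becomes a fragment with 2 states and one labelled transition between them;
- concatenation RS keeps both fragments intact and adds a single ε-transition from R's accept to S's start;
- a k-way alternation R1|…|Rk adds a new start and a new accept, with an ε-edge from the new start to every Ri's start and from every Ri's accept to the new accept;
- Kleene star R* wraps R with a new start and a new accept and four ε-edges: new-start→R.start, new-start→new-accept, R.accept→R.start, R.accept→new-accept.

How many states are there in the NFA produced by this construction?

Per subexpression:
Each of the 6 symbol leaves contributes a 2-state fragment.
  cb = 4 states
  cc = 4 states
  cb ∪ cc ∪ c ∪ a = 14 states
  (cb ∪ cc ∪ c ∪ a)* = 16 states

16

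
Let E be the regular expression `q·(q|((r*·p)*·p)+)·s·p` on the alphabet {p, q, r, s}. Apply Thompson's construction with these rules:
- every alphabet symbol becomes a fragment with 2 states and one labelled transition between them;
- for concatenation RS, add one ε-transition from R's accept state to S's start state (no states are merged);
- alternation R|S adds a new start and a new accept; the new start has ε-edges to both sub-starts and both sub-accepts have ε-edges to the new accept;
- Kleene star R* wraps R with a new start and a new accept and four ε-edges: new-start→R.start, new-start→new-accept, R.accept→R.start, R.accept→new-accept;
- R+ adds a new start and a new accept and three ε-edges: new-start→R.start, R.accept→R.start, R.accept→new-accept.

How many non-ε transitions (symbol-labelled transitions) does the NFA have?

Building bottom-up:
Each of the 7 symbol leaves contributes exactly 1 symbol transition.
  r* → 1 symbol transition
  r*·p → 2 symbol transitions
  (r*·p)* → 2 symbol transitions
  (r*·p)*·p → 3 symbol transitions
  ((r*·p)*·p)+ → 3 symbol transitions
  q|((r*·p)*·p)+ → 4 symbol transitions
  q·(q|((r*·p)*·p)+)·s·p → 7 symbol transitions

7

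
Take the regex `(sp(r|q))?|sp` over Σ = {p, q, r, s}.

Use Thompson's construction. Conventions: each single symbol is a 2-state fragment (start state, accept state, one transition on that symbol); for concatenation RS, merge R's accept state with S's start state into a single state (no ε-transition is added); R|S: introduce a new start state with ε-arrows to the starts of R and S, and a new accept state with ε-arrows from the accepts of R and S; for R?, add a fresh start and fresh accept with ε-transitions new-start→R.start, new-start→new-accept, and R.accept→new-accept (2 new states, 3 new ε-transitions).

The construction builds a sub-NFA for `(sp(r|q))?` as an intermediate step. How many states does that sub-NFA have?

10

Fragment for `(sp(r|q))?`:
Each of the 4 symbol leaves contributes a 2-state fragment.
  r|q — 6 states
  sp(r|q) — 8 states
  (sp(r|q))? — 10 states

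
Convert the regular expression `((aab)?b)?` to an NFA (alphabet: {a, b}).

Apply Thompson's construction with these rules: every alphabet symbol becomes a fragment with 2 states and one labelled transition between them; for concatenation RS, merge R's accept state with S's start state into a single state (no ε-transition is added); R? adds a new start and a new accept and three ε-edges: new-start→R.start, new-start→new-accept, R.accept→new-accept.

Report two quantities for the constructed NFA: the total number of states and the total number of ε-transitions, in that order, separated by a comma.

By structural recursion:
Each of the 4 symbol leaves contributes 2 states and 0 ε-transitions.
  aab = 4 states, 0 ε-transitions
  (aab)? = 6 states, 3 ε-transitions
  (aab)?b = 7 states, 3 ε-transitions
  ((aab)?b)? = 9 states, 6 ε-transitions

9, 6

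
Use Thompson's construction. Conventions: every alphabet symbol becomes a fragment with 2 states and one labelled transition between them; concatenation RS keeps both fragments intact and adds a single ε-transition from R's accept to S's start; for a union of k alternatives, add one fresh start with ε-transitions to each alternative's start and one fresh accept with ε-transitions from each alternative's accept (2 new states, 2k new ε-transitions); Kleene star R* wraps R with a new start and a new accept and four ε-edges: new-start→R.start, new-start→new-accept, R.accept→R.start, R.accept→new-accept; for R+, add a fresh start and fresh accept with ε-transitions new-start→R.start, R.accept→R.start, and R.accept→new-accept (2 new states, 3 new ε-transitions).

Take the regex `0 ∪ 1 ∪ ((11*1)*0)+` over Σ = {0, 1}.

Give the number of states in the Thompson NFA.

By structural recursion:
Each of the 6 symbol leaves contributes a 2-state fragment.
  1* : 4 states
  11*1 : 8 states
  (11*1)* : 10 states
  (11*1)*0 : 12 states
  ((11*1)*0)+ : 14 states
  0 ∪ 1 ∪ ((11*1)*0)+ : 20 states

20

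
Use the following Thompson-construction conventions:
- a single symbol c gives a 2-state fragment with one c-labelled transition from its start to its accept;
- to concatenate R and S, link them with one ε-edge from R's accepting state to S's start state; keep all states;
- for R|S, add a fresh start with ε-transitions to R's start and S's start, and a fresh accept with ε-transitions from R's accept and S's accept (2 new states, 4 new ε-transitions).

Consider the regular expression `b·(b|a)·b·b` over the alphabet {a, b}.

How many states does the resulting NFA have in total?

12

By structural recursion:
Each of the 5 symbol leaves contributes a 2-state fragment.
  b|a = 6 states
  b·(b|a)·b·b = 12 states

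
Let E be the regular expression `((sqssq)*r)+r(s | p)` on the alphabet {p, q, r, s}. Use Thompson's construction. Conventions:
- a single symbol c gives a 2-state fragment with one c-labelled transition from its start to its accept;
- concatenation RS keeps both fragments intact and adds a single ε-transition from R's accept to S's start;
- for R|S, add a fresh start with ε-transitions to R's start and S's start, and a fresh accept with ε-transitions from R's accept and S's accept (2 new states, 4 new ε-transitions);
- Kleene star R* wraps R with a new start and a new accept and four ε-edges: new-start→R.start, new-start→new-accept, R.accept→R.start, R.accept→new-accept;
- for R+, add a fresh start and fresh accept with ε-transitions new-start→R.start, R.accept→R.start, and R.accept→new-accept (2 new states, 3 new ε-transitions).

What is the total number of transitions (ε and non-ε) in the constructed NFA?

27

By structural recursion:
Each of the 9 symbol leaves contributes 1 transition (1 symbol, 0 ε).
  sqssq → 9 transitions (5 symbol, 4 ε)
  (sqssq)* → 13 transitions (5 symbol, 8 ε)
  (sqssq)*r → 15 transitions (6 symbol, 9 ε)
  ((sqssq)*r)+ → 18 transitions (6 symbol, 12 ε)
  s | p → 6 transitions (2 symbol, 4 ε)
  ((sqssq)*r)+r(s | p) → 27 transitions (9 symbol, 18 ε)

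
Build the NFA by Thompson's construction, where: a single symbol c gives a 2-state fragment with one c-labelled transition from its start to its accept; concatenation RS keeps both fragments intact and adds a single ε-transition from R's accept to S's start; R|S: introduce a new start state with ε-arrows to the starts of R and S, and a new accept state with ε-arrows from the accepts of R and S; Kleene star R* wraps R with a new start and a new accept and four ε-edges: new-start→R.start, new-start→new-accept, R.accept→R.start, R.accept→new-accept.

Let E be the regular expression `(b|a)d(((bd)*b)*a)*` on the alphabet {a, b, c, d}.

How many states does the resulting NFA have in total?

22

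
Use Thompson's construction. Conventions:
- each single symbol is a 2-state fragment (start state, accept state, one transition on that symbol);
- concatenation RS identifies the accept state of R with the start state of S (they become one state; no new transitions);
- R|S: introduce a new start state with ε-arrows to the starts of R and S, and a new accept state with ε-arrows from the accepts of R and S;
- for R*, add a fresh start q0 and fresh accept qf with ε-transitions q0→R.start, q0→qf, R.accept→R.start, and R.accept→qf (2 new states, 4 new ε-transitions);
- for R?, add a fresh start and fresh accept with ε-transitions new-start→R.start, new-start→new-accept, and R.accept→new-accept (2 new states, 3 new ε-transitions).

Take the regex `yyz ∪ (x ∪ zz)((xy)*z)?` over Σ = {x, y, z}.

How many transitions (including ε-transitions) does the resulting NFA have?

24

By structural recursion:
Each of the 9 symbol leaves contributes 1 transition (1 symbol, 0 ε).
  yyz = 3 transitions (3 symbol, 0 ε)
  zz = 2 transitions (2 symbol, 0 ε)
  x ∪ zz = 7 transitions (3 symbol, 4 ε)
  xy = 2 transitions (2 symbol, 0 ε)
  (xy)* = 6 transitions (2 symbol, 4 ε)
  (xy)*z = 7 transitions (3 symbol, 4 ε)
  ((xy)*z)? = 10 transitions (3 symbol, 7 ε)
  (x ∪ zz)((xy)*z)? = 17 transitions (6 symbol, 11 ε)
  yyz ∪ (x ∪ zz)((xy)*z)? = 24 transitions (9 symbol, 15 ε)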